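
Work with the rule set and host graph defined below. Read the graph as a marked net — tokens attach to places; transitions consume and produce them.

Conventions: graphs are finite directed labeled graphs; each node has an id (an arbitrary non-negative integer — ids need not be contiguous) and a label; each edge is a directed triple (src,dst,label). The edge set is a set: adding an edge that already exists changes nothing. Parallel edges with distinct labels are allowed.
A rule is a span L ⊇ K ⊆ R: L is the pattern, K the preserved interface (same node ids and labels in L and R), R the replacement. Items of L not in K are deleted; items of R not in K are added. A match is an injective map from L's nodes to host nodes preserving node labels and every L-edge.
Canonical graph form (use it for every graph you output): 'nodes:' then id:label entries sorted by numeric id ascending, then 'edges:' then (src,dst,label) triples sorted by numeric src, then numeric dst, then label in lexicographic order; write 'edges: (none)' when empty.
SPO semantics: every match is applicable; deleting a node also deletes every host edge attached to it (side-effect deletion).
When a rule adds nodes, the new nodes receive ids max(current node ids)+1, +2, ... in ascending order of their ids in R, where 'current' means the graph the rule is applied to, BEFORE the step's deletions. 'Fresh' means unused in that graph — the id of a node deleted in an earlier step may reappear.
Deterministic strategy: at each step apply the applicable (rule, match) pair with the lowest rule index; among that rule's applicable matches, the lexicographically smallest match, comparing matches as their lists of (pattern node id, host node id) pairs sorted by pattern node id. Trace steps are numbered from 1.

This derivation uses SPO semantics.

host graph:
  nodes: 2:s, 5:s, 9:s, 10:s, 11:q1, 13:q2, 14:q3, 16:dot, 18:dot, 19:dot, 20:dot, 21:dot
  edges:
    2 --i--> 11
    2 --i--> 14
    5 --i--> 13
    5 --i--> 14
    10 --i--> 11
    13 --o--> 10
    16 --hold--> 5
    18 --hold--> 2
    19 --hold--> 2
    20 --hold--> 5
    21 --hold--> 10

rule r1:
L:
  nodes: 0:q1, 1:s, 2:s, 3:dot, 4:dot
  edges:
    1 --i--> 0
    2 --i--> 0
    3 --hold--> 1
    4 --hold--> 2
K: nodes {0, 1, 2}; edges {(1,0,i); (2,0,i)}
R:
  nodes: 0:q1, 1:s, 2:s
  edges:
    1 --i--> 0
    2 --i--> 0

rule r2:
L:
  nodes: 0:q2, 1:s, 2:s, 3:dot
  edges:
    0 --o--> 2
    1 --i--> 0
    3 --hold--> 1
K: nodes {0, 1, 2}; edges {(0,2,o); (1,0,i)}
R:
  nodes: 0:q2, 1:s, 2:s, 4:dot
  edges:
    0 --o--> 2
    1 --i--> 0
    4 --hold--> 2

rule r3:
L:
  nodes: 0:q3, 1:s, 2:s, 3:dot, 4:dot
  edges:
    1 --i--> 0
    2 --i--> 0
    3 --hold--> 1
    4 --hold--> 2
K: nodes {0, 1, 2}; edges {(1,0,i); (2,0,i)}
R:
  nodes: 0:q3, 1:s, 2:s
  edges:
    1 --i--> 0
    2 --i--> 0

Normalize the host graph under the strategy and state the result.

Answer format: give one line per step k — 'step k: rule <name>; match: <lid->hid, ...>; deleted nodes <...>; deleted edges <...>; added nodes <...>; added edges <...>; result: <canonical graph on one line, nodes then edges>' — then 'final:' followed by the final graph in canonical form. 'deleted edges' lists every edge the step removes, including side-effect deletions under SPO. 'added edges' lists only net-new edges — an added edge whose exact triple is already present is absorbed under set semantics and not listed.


step 1: rule r1; match: 0->11, 1->2, 2->10, 3->18, 4->21; deleted nodes 18, 21; deleted edges (18,2,hold); (21,10,hold); added nodes (none); added edges (none); result: nodes: 2:s, 5:s, 9:s, 10:s, 11:q1, 13:q2, 14:q3, 16:dot, 19:dot, 20:dot edges: (2,11,i); (2,14,i); (5,13,i); (5,14,i); (10,11,i); (13,10,o); (16,5,hold); (19,2,hold); (20,5,hold)
step 2: rule r2; match: 0->13, 1->5, 2->10, 3->16; deleted nodes 16; deleted edges (16,5,hold); added nodes 21; added edges (21,10,hold); result: nodes: 2:s, 5:s, 9:s, 10:s, 11:q1, 13:q2, 14:q3, 19:dot, 20:dot, 21:dot edges: (2,11,i); (2,14,i); (5,13,i); (5,14,i); (10,11,i); (13,10,o); (19,2,hold); (20,5,hold); (21,10,hold)
step 3: rule r1; match: 0->11, 1->2, 2->10, 3->19, 4->21; deleted nodes 19, 21; deleted edges (19,2,hold); (21,10,hold); added nodes (none); added edges (none); result: nodes: 2:s, 5:s, 9:s, 10:s, 11:q1, 13:q2, 14:q3, 20:dot edges: (2,11,i); (2,14,i); (5,13,i); (5,14,i); (10,11,i); (13,10,o); (20,5,hold)
step 4: rule r2; match: 0->13, 1->5, 2->10, 3->20; deleted nodes 20; deleted edges (20,5,hold); added nodes 21; added edges (21,10,hold); result: nodes: 2:s, 5:s, 9:s, 10:s, 11:q1, 13:q2, 14:q3, 21:dot edges: (2,11,i); (2,14,i); (5,13,i); (5,14,i); (10,11,i); (13,10,o); (21,10,hold)
final:
nodes: 2:s, 5:s, 9:s, 10:s, 11:q1, 13:q2, 14:q3, 21:dot
edges: (2,11,i); (2,14,i); (5,13,i); (5,14,i); (10,11,i); (13,10,o); (21,10,hold)


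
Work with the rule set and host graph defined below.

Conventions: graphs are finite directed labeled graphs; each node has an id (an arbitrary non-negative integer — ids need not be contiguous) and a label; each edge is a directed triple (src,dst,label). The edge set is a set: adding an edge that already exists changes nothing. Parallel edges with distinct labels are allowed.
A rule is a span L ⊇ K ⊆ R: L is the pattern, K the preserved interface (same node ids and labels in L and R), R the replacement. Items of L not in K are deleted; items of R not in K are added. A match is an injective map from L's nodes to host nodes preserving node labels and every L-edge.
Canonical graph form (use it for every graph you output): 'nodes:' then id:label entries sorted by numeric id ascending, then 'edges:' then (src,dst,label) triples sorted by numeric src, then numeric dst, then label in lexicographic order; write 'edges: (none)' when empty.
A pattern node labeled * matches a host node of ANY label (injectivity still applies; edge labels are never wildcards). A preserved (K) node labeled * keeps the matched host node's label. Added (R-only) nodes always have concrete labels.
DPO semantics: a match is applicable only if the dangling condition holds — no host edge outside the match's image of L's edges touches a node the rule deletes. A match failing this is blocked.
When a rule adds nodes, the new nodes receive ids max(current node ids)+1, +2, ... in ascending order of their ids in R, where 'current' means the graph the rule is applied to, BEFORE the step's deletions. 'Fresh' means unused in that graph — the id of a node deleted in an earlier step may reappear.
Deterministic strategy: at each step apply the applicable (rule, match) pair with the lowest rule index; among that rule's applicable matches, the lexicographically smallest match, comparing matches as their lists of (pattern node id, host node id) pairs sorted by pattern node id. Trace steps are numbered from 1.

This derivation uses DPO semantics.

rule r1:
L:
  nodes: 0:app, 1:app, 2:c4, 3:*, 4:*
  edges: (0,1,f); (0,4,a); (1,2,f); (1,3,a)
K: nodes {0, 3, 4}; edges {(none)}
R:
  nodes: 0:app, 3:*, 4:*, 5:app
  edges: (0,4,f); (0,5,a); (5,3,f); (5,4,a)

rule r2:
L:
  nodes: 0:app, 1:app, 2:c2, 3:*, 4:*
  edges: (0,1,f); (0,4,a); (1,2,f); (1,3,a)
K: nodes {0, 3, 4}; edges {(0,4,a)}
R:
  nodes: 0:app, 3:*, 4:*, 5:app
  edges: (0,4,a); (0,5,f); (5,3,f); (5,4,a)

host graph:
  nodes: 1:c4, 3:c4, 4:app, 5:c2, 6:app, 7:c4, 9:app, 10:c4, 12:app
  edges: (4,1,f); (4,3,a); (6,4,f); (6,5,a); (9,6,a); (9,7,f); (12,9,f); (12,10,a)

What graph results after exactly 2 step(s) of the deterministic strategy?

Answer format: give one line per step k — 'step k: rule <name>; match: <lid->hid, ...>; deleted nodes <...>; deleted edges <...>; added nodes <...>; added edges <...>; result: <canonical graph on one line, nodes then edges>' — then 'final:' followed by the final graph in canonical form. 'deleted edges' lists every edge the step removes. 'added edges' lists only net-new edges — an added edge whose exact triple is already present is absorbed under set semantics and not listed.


step 1: rule r1; match: 0->6, 1->4, 2->1, 3->3, 4->5; deleted nodes 1, 4; deleted edges (4,1,f); (4,3,a); (6,4,f); (6,5,a); added nodes 13; added edges (6,5,f); (6,13,a); (13,3,f); (13,5,a); result: nodes: 3:c4, 5:c2, 6:app, 7:c4, 9:app, 10:c4, 12:app, 13:app edges: (6,5,f); (6,13,a); (9,6,a); (9,7,f); (12,9,f); (12,10,a); (13,3,f); (13,5,a)
step 2: rule r1; match: 0->12, 1->9, 2->7, 3->6, 4->10; deleted nodes 7, 9; deleted edges (9,6,a); (9,7,f); (12,9,f); (12,10,a); added nodes 14; added edges (12,10,f); (12,14,a); (14,6,f); (14,10,a); result: nodes: 3:c4, 5:c2, 6:app, 10:c4, 12:app, 13:app, 14:app edges: (6,5,f); (6,13,a); (12,10,f); (12,14,a); (13,3,f); (13,5,a); (14,6,f); (14,10,a)
final:
nodes: 3:c4, 5:c2, 6:app, 10:c4, 12:app, 13:app, 14:app
edges: (6,5,f); (6,13,a); (12,10,f); (12,14,a); (13,3,f); (13,5,a); (14,6,f); (14,10,a)


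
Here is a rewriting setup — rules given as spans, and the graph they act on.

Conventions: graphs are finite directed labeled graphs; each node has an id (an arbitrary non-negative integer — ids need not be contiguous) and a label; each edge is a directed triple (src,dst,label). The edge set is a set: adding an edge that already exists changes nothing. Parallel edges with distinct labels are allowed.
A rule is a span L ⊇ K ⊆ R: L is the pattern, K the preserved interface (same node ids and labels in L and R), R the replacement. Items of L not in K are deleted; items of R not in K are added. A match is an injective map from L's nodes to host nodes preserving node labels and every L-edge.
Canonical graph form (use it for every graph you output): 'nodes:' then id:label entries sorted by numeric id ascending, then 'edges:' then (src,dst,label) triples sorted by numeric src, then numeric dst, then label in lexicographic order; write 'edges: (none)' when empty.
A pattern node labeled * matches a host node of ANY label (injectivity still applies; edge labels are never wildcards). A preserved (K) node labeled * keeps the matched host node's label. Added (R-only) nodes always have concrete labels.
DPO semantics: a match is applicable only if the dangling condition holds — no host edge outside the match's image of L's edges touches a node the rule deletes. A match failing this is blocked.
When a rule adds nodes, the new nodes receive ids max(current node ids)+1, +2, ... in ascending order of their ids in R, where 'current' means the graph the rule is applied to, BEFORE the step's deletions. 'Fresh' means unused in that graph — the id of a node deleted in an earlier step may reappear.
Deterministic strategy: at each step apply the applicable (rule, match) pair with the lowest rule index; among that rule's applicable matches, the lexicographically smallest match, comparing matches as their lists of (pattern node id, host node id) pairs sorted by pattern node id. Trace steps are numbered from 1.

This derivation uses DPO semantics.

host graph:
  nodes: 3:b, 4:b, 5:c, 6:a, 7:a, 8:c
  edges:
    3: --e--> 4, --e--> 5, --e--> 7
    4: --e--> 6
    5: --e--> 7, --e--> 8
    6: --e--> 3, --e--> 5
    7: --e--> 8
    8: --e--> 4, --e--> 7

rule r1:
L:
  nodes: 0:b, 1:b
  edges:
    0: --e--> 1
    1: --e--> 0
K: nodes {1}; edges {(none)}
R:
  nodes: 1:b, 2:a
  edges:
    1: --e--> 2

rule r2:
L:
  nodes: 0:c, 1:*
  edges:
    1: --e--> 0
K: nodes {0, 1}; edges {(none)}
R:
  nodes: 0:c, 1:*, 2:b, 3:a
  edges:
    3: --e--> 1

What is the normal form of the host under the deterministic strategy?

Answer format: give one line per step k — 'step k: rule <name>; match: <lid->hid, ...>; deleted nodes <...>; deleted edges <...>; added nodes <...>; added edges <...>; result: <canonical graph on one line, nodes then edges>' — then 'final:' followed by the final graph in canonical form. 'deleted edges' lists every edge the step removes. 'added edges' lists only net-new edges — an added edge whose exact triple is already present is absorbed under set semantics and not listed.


step 1: rule r2; match: 0->5, 1->3; deleted nodes (none); deleted edges (3,5,e); added nodes 9, 10; added edges (10,3,e); result: nodes: 3:b, 4:b, 5:c, 6:a, 7:a, 8:c, 9:b, 10:a edges: (3,4,e); (3,7,e); (4,6,e); (5,7,e); (5,8,e); (6,3,e); (6,5,e); (7,8,e); (8,4,e); (8,7,e); (10,3,e)
step 2: rule r2; match: 0->5, 1->6; deleted nodes (none); deleted edges (6,5,e); added nodes 11, 12; added edges (12,6,e); result: nodes: 3:b, 4:b, 5:c, 6:a, 7:a, 8:c, 9:b, 10:a, 11:b, 12:a edges: (3,4,e); (3,7,e); (4,6,e); (5,7,e); (5,8,e); (6,3,e); (7,8,e); (8,4,e); (8,7,e); (10,3,e); (12,6,e)
step 3: rule r2; match: 0->8, 1->5; deleted nodes (none); deleted edges (5,8,e); added nodes 13, 14; added edges (14,5,e); result: nodes: 3:b, 4:b, 5:c, 6:a, 7:a, 8:c, 9:b, 10:a, 11:b, 12:a, 13:b, 14:a edges: (3,4,e); (3,7,e); (4,6,e); (5,7,e); (6,3,e); (7,8,e); (8,4,e); (8,7,e); (10,3,e); (12,6,e); (14,5,e)
step 4: rule r2; match: 0->5, 1->14; deleted nodes (none); deleted edges (14,5,e); added nodes 15, 16; added edges (16,14,e); result: nodes: 3:b, 4:b, 5:c, 6:a, 7:a, 8:c, 9:b, 10:a, 11:b, 12:a, 13:b, 14:a, 15:b, 16:a edges: (3,4,e); (3,7,e); (4,6,e); (5,7,e); (6,3,e); (7,8,e); (8,4,e); (8,7,e); (10,3,e); (12,6,e); (16,14,e)
step 5: rule r2; match: 0->8, 1->7; deleted nodes (none); deleted edges (7,8,e); added nodes 17, 18; added edges (18,7,e); result: nodes: 3:b, 4:b, 5:c, 6:a, 7:a, 8:c, 9:b, 10:a, 11:b, 12:a, 13:b, 14:a, 15:b, 16:a, 17:b, 18:a edges: (3,4,e); (3,7,e); (4,6,e); (5,7,e); (6,3,e); (8,4,e); (8,7,e); (10,3,e); (12,6,e); (16,14,e); (18,7,e)
final:
nodes: 3:b, 4:b, 5:c, 6:a, 7:a, 8:c, 9:b, 10:a, 11:b, 12:a, 13:b, 14:a, 15:b, 16:a, 17:b, 18:a
edges: (3,4,e); (3,7,e); (4,6,e); (5,7,e); (6,3,e); (8,4,e); (8,7,e); (10,3,e); (12,6,e); (16,14,e); (18,7,e)


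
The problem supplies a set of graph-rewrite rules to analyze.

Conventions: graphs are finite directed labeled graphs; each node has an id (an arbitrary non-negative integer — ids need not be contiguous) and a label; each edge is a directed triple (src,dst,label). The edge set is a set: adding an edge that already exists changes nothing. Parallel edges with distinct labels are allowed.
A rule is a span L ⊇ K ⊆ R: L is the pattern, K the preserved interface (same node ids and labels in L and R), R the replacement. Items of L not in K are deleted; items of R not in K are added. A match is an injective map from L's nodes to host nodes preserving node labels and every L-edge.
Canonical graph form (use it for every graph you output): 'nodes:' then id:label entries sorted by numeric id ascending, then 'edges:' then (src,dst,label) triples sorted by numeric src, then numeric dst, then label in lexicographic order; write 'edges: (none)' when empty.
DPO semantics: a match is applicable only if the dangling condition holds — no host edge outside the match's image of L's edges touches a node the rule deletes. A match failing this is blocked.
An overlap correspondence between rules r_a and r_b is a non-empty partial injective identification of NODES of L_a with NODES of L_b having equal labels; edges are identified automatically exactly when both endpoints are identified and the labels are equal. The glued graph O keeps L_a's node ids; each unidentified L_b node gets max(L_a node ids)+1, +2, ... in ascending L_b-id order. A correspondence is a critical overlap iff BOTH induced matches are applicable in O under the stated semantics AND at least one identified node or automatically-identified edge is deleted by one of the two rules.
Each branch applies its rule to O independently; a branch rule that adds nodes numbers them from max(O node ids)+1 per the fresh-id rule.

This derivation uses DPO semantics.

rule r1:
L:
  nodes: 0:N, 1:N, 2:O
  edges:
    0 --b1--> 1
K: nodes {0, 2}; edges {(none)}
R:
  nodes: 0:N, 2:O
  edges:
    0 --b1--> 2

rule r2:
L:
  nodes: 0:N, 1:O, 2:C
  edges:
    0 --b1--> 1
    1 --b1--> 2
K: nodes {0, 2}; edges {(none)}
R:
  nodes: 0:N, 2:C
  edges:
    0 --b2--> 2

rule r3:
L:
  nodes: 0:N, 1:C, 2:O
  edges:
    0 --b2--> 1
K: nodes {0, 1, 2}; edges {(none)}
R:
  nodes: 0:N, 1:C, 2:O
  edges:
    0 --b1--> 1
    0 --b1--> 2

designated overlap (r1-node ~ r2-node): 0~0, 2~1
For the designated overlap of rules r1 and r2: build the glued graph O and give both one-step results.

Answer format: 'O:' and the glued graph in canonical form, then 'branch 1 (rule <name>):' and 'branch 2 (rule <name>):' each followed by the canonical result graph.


O:
nodes: 0:N, 1:N, 2:O, 3:C
edges: (0,1,b1); (0,2,b1); (2,3,b1)
branch 1 (rule r1):
nodes: 0:N, 2:O, 3:C
edges: (0,2,b1); (2,3,b1)
branch 2 (rule r2):
nodes: 0:N, 1:N, 3:C
edges: (0,1,b1); (0,3,b2)


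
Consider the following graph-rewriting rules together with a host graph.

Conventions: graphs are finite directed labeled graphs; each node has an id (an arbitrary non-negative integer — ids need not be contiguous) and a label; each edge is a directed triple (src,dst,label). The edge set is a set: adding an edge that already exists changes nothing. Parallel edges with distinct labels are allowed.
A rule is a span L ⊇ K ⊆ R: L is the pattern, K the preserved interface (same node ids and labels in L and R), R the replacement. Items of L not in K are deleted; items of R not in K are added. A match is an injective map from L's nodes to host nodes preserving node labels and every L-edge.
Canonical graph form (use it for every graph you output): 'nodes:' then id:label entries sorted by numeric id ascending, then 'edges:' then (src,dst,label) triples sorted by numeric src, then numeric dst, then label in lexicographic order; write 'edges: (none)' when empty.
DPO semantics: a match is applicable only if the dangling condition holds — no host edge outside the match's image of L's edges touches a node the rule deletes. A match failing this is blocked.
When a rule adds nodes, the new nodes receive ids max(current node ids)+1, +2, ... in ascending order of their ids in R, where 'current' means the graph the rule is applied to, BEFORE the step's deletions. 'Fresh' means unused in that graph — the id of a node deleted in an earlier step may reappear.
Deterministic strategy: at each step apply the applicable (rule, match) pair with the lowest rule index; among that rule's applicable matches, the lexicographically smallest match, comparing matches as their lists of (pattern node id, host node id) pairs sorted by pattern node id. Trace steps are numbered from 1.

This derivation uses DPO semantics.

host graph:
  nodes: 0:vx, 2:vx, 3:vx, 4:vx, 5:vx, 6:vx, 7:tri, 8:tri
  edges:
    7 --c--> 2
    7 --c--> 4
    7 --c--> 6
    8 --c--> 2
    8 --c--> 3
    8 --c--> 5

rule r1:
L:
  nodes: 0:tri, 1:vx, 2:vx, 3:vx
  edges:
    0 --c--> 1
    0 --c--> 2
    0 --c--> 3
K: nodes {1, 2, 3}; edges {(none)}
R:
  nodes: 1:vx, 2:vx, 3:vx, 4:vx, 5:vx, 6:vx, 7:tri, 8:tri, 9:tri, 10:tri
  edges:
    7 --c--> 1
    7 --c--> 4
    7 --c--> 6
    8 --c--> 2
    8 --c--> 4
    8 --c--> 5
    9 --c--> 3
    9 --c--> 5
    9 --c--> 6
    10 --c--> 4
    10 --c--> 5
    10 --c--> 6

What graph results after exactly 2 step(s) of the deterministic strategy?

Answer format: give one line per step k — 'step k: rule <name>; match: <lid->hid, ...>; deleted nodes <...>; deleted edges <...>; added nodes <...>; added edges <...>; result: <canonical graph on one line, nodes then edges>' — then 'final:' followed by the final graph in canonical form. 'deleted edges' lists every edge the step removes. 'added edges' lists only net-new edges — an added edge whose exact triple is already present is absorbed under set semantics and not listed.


step 1: rule r1; match: 0->7, 1->2, 2->4, 3->6; deleted nodes 7; deleted edges (7,2,c); (7,4,c); (7,6,c); added nodes 9, 10, 11, 12, 13, 14, 15; added edges (12,2,c); (12,9,c); (12,11,c); (13,4,c); (13,9,c); (13,10,c); (14,6,c); (14,10,c); (14,11,c); (15,9,c); (15,10,c); (15,11,c); result: nodes: 0:vx, 2:vx, 3:vx, 4:vx, 5:vx, 6:vx, 8:tri, 9:vx, 10:vx, 11:vx, 12:tri, 13:tri, 14:tri, 15:tri edges: (8,2,c); (8,3,c); (8,5,c); (12,2,c); (12,9,c); (12,11,c); (13,4,c); (13,9,c); (13,10,c); (14,6,c); (14,10,c); (14,11,c); (15,9,c); (15,10,c); (15,11,c)
step 2: rule r1; match: 0->8, 1->2, 2->3, 3->5; deleted nodes 8; deleted edges (8,2,c); (8,3,c); (8,5,c); added nodes 16, 17, 18, 19, 20, 21, 22; added edges (19,2,c); (19,16,c); (19,18,c); (20,3,c); (20,16,c); (20,17,c); (21,5,c); (21,17,c); (21,18,c); (22,16,c); (22,17,c); (22,18,c); result: nodes: 0:vx, 2:vx, 3:vx, 4:vx, 5:vx, 6:vx, 9:vx, 10:vx, 11:vx, 12:tri, 13:tri, 14:tri, 15:tri, 16:vx, 17:vx, 18:vx, 19:tri, 20:tri, 21:tri, 22:tri edges: (12,2,c); (12,9,c); (12,11,c); (13,4,c); (13,9,c); (13,10,c); (14,6,c); (14,10,c); (14,11,c); (15,9,c); (15,10,c); (15,11,c); (19,2,c); (19,16,c); (19,18,c); (20,3,c); (20,16,c); (20,17,c); (21,5,c); (21,17,c); (21,18,c); (22,16,c); (22,17,c); (22,18,c)
final:
nodes: 0:vx, 2:vx, 3:vx, 4:vx, 5:vx, 6:vx, 9:vx, 10:vx, 11:vx, 12:tri, 13:tri, 14:tri, 15:tri, 16:vx, 17:vx, 18:vx, 19:tri, 20:tri, 21:tri, 22:tri
edges: (12,2,c); (12,9,c); (12,11,c); (13,4,c); (13,9,c); (13,10,c); (14,6,c); (14,10,c); (14,11,c); (15,9,c); (15,10,c); (15,11,c); (19,2,c); (19,16,c); (19,18,c); (20,3,c); (20,16,c); (20,17,c); (21,5,c); (21,17,c); (21,18,c); (22,16,c); (22,17,c); (22,18,c)


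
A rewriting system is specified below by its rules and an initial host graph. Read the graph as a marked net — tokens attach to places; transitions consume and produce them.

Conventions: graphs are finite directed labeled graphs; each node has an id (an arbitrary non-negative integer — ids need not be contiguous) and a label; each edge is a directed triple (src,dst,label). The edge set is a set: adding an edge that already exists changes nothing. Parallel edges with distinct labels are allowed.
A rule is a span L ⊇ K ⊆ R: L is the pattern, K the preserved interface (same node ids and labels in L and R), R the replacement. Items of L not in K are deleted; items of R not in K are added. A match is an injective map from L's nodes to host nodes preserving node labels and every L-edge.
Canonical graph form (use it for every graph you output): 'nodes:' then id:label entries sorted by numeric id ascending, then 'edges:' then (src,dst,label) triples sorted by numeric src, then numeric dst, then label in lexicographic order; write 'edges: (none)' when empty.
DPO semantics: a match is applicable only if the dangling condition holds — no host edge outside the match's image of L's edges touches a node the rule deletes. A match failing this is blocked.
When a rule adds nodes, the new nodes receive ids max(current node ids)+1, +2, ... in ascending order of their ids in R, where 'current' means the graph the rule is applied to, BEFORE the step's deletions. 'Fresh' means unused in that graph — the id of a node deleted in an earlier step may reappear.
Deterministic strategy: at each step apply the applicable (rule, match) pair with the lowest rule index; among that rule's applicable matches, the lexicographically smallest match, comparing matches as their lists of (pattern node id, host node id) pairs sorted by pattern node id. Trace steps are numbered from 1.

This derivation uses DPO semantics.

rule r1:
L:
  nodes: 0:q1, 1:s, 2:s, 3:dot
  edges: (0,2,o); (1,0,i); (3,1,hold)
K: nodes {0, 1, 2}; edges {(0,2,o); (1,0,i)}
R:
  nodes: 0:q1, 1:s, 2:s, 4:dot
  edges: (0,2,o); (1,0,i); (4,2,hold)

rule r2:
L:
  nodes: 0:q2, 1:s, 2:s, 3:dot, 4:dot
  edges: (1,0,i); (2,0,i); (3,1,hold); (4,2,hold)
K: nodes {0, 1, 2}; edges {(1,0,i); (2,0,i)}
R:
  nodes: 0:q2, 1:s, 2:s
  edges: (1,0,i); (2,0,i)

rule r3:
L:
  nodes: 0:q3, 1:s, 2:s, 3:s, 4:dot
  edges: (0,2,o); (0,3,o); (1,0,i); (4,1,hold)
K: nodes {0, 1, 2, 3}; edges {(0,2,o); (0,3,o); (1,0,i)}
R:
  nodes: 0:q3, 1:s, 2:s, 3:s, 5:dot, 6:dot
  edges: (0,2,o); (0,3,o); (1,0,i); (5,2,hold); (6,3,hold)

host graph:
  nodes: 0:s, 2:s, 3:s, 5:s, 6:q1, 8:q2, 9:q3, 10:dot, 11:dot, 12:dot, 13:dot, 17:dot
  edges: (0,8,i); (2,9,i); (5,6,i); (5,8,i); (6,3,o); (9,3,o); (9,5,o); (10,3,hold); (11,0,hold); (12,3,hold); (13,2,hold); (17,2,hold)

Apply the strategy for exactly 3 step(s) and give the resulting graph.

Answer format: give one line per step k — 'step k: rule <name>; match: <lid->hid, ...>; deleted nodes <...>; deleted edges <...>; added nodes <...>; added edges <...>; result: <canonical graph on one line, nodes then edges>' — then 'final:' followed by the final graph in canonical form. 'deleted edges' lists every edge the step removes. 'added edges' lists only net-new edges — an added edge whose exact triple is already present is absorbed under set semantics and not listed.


step 1: rule r3; match: 0->9, 1->2, 2->3, 3->5, 4->13; deleted nodes 13; deleted edges (13,2,hold); added nodes 18, 19; added edges (18,3,hold); (19,5,hold); result: nodes: 0:s, 2:s, 3:s, 5:s, 6:q1, 8:q2, 9:q3, 10:dot, 11:dot, 12:dot, 17:dot, 18:dot, 19:dot edges: (0,8,i); (2,9,i); (5,6,i); (5,8,i); (6,3,o); (9,3,o); (9,5,o); (10,3,hold); (11,0,hold); (12,3,hold); (17,2,hold); (18,3,hold); (19,5,hold)
step 2: rule r1; match: 0->6, 1->5, 2->3, 3->19; deleted nodes 19; deleted edges (19,5,hold); added nodes 20; added edges (20,3,hold); result: nodes: 0:s, 2:s, 3:s, 5:s, 6:q1, 8:q2, 9:q3, 10:dot, 11:dot, 12:dot, 17:dot, 18:dot, 20:dot edges: (0,8,i); (2,9,i); (5,6,i); (5,8,i); (6,3,o); (9,3,o); (9,5,o); (10,3,hold); (11,0,hold); (12,3,hold); (17,2,hold); (18,3,hold); (20,3,hold)
step 3: rule r3; match: 0->9, 1->2, 2->3, 3->5, 4->17; deleted nodes 17; deleted edges (17,2,hold); added nodes 21, 22; added edges (21,3,hold); (22,5,hold); result: nodes: 0:s, 2:s, 3:s, 5:s, 6:q1, 8:q2, 9:q3, 10:dot, 11:dot, 12:dot, 18:dot, 20:dot, 21:dot, 22:dot edges: (0,8,i); (2,9,i); (5,6,i); (5,8,i); (6,3,o); (9,3,o); (9,5,o); (10,3,hold); (11,0,hold); (12,3,hold); (18,3,hold); (20,3,hold); (21,3,hold); (22,5,hold)
final:
nodes: 0:s, 2:s, 3:s, 5:s, 6:q1, 8:q2, 9:q3, 10:dot, 11:dot, 12:dot, 18:dot, 20:dot, 21:dot, 22:dot
edges: (0,8,i); (2,9,i); (5,6,i); (5,8,i); (6,3,o); (9,3,o); (9,5,o); (10,3,hold); (11,0,hold); (12,3,hold); (18,3,hold); (20,3,hold); (21,3,hold); (22,5,hold)


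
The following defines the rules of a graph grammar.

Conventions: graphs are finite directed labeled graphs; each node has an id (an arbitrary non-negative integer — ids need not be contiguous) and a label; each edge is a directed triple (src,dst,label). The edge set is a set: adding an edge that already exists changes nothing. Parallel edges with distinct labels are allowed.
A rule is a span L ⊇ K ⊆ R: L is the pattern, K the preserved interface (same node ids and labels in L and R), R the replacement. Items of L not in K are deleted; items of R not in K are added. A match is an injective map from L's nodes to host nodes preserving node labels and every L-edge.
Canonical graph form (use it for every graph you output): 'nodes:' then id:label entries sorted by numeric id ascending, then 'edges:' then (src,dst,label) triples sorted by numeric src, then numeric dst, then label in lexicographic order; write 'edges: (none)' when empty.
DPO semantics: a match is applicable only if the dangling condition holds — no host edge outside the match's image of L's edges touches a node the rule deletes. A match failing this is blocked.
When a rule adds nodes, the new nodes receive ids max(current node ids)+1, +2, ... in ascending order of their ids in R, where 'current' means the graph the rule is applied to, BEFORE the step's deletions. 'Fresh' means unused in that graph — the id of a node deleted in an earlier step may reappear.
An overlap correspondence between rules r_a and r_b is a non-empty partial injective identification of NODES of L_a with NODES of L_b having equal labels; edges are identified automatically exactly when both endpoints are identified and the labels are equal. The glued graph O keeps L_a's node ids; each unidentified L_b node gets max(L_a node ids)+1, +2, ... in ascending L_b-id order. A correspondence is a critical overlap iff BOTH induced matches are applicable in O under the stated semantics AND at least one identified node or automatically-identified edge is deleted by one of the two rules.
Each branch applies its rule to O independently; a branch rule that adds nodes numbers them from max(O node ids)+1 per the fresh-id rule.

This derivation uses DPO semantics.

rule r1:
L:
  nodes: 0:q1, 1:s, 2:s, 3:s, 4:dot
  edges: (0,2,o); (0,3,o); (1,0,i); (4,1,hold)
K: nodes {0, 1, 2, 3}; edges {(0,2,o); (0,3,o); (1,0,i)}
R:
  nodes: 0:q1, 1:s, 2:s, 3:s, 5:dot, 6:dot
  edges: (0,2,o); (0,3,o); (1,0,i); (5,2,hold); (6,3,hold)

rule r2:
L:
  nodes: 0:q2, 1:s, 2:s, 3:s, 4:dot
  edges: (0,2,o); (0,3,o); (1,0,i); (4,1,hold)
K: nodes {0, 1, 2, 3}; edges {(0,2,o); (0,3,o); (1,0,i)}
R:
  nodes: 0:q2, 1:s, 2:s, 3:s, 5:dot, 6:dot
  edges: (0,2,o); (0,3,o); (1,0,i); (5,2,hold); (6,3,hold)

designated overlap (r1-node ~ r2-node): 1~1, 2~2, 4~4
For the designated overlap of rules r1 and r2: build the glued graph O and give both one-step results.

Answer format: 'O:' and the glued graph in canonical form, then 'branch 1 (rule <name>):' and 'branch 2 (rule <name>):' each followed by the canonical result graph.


O:
nodes: 0:q1, 1:s, 2:s, 3:s, 4:dot, 5:q2, 6:s
edges: (0,2,o); (0,3,o); (1,0,i); (1,5,i); (4,1,hold); (5,2,o); (5,6,o)
branch 1 (rule r1):
nodes: 0:q1, 1:s, 2:s, 3:s, 5:q2, 6:s, 7:dot, 8:dot
edges: (0,2,o); (0,3,o); (1,0,i); (1,5,i); (5,2,o); (5,6,o); (7,2,hold); (8,3,hold)
branch 2 (rule r2):
nodes: 0:q1, 1:s, 2:s, 3:s, 5:q2, 6:s, 7:dot, 8:dot
edges: (0,2,o); (0,3,o); (1,0,i); (1,5,i); (5,2,o); (5,6,o); (7,2,hold); (8,6,hold)


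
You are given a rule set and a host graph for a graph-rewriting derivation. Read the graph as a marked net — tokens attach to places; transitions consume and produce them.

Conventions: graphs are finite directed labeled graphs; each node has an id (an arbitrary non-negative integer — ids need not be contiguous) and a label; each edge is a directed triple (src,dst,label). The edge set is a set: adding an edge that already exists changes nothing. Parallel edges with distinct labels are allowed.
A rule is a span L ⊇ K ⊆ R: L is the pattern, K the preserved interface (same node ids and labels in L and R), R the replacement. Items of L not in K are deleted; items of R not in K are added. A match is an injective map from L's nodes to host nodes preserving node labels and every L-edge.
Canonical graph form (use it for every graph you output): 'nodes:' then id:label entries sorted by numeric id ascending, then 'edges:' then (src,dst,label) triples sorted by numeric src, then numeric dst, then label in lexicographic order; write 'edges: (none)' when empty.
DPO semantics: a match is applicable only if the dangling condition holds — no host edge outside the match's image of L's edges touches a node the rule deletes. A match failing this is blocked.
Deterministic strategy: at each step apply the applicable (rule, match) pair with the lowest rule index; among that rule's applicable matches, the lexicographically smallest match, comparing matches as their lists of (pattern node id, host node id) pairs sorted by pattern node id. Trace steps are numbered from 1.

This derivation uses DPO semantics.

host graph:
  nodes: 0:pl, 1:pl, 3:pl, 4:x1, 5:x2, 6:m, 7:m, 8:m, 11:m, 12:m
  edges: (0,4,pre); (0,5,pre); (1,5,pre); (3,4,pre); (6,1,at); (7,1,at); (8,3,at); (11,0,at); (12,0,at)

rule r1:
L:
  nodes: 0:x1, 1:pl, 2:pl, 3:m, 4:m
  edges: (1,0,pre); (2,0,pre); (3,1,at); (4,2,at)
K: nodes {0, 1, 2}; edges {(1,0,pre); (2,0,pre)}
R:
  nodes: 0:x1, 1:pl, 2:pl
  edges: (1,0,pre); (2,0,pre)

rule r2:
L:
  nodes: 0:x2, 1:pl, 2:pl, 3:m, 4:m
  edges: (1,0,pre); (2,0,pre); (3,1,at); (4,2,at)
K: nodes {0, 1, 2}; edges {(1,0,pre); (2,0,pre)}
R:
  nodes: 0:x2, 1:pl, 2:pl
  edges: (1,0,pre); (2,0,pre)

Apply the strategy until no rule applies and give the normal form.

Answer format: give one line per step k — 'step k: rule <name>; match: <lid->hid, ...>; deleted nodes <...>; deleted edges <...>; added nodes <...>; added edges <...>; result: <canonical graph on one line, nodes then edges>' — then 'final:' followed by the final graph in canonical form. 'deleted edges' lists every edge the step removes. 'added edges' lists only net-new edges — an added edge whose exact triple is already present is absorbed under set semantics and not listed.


step 1: rule r1; match: 0->4, 1->0, 2->3, 3->11, 4->8; deleted nodes 8, 11; deleted edges (8,3,at); (11,0,at); added nodes (none); added edges (none); result: nodes: 0:pl, 1:pl, 3:pl, 4:x1, 5:x2, 6:m, 7:m, 12:m edges: (0,4,pre); (0,5,pre); (1,5,pre); (3,4,pre); (6,1,at); (7,1,at); (12,0,at)
step 2: rule r2; match: 0->5, 1->0, 2->1, 3->12, 4->6; deleted nodes 6, 12; deleted edges (6,1,at); (12,0,at); added nodes (none); added edges (none); result: nodes: 0:pl, 1:pl, 3:pl, 4:x1, 5:x2, 7:m edges: (0,4,pre); (0,5,pre); (1,5,pre); (3,4,pre); (7,1,at)
final:
nodes: 0:pl, 1:pl, 3:pl, 4:x1, 5:x2, 7:m
edges: (0,4,pre); (0,5,pre); (1,5,pre); (3,4,pre); (7,1,at)


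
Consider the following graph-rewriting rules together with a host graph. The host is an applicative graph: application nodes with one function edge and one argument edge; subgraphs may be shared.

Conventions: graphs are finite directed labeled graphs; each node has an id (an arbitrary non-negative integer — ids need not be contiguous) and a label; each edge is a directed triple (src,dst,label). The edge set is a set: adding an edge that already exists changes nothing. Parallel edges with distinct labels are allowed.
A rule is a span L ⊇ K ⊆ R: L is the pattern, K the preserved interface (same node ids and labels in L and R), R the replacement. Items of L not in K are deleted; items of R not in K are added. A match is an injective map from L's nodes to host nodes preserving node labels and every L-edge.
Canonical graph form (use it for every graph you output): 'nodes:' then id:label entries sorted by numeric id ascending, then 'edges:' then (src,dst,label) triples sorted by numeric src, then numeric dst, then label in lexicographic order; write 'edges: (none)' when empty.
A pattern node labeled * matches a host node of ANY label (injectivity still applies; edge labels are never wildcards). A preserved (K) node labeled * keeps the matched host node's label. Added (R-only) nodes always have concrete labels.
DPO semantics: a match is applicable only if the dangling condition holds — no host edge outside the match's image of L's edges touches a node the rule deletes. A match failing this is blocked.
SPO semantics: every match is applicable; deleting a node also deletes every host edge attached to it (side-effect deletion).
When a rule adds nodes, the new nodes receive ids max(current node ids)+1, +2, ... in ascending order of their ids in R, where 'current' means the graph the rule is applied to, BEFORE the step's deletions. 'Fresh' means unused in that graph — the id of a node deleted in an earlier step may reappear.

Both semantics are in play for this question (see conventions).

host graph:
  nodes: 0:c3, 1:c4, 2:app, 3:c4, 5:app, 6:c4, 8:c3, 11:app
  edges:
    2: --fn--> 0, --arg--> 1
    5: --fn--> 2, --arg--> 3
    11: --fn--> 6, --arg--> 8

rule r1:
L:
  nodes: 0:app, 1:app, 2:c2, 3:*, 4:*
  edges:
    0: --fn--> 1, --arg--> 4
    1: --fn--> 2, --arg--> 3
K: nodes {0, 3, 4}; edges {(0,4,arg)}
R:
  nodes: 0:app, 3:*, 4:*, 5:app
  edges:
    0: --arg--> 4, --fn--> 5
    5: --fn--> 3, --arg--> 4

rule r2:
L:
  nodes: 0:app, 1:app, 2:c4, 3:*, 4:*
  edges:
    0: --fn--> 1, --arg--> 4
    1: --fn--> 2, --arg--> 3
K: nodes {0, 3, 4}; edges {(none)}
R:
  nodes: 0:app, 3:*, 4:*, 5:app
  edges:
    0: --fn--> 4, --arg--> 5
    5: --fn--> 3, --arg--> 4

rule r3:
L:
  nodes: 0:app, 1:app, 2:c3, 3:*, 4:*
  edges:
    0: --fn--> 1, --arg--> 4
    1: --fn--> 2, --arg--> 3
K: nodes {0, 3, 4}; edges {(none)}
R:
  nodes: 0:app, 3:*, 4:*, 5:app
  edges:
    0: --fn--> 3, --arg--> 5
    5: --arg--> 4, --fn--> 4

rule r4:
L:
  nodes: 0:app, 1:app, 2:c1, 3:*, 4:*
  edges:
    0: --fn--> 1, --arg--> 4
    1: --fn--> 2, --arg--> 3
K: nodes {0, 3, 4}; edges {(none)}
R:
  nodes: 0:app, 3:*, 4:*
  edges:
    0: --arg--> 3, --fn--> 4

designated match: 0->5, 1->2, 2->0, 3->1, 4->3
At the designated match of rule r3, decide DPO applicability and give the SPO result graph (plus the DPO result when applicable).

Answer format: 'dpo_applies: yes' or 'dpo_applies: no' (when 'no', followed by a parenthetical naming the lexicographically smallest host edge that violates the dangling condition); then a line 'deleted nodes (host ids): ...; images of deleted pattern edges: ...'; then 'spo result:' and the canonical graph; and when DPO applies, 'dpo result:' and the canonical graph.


dpo_applies: yes
deleted nodes (host ids): 0, 2; images of deleted pattern edges: (2,0,fn); (2,1,arg); (5,2,fn); (5,3,arg)
spo result:
nodes: 1:c4, 3:c4, 5:app, 6:c4, 8:c3, 11:app, 12:app
edges: (5,1,fn); (5,12,arg); (11,6,fn); (11,8,arg); (12,3,arg); (12,3,fn)
dpo result:
nodes: 1:c4, 3:c4, 5:app, 6:c4, 8:c3, 11:app, 12:app
edges: (5,1,fn); (5,12,arg); (11,6,fn); (11,8,arg); (12,3,arg); (12,3,fn)


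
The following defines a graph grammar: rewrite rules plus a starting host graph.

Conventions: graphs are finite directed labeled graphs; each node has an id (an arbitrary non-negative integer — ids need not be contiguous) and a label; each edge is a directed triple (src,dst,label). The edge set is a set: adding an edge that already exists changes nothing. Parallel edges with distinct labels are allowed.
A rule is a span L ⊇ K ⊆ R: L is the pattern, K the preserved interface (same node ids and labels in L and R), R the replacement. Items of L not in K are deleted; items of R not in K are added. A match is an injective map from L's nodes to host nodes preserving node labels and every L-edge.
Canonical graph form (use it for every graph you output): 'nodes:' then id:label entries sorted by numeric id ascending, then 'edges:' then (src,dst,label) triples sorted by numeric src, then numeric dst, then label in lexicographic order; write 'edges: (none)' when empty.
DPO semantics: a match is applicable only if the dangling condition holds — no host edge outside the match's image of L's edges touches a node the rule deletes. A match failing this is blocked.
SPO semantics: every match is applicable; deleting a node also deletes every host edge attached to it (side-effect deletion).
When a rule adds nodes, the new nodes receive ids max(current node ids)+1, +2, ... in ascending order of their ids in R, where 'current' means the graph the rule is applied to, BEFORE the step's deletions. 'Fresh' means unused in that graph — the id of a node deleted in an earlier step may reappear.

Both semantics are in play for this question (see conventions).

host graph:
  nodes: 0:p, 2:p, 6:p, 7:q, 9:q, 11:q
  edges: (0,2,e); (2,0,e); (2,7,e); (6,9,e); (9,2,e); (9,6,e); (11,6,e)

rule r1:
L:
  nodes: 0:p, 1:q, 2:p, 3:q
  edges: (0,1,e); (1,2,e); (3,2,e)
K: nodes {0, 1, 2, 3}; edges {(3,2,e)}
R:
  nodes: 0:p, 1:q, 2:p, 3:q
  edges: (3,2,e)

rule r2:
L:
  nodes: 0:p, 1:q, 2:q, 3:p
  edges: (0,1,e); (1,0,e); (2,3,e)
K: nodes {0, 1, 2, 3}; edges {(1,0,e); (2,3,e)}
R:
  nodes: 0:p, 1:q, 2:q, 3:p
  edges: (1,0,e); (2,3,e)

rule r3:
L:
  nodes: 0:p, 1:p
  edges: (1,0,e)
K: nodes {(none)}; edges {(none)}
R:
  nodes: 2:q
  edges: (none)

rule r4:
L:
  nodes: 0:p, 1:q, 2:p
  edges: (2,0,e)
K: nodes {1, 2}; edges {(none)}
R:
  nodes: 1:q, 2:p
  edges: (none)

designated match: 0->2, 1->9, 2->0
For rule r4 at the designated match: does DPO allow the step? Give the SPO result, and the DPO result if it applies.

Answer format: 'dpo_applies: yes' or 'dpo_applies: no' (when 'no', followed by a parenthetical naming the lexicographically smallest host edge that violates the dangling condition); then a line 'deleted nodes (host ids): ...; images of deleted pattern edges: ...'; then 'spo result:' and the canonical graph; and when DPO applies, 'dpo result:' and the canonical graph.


dpo_applies: no
(the rule deletes node 2, which keeps host edge (2,0,e) outside the match image — the dangling condition fails, DPO blocks; SPO proceeds and side-deletes such edges)
deleted nodes (host ids): 2; images of deleted pattern edges: (0,2,e)
spo result:
nodes: 0:p, 6:p, 7:q, 9:q, 11:q
edges: (6,9,e); (9,6,e); (11,6,e)


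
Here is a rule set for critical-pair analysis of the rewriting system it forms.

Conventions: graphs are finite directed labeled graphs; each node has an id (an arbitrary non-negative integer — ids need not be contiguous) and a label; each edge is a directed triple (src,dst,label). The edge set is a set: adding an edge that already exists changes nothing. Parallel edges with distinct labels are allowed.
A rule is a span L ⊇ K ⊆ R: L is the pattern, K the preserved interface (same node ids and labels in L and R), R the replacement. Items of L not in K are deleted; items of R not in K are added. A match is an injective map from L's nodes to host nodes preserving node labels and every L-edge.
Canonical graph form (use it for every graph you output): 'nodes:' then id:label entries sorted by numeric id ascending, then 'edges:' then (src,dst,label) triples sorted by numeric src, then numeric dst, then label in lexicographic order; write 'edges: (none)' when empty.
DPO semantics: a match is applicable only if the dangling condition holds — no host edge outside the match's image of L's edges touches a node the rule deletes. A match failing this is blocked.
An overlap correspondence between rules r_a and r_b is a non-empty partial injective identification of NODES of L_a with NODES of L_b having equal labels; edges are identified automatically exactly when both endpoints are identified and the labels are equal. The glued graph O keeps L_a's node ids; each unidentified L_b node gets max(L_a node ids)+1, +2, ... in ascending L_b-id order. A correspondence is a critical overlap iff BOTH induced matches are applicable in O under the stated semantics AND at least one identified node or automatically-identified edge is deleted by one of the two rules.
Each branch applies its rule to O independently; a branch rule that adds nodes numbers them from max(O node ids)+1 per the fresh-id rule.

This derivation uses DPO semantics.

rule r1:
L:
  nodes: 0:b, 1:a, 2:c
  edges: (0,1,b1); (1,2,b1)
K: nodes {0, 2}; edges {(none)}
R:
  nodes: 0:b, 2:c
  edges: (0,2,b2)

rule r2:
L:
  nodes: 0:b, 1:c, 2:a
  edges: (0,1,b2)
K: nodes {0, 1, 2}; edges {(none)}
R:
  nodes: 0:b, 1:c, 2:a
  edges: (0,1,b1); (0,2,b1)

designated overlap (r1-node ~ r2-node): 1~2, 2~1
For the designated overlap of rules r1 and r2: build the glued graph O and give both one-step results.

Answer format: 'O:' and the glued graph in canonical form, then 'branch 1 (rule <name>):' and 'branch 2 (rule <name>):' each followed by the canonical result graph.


O:
nodes: 0:b, 1:a, 2:c, 3:b
edges: (0,1,b1); (1,2,b1); (3,2,b2)
branch 1 (rule r1):
nodes: 0:b, 2:c, 3:b
edges: (0,2,b2); (3,2,b2)
branch 2 (rule r2):
nodes: 0:b, 1:a, 2:c, 3:b
edges: (0,1,b1); (1,2,b1); (3,1,b1); (3,2,b1)
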